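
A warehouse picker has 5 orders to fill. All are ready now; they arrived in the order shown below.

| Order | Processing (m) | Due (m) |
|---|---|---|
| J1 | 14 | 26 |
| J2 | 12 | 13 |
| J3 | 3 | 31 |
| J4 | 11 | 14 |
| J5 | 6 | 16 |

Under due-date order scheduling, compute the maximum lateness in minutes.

EDD (increasing due date): J2 J4 J5 J1 J3.
J2: 0→12, due 13, lateness -1
J4: 12→23, due 14, lateness 9
J5: 23→29, due 16, lateness 13
J1: 29→43, due 26, lateness 17
J3: 43→46, due 31, lateness 15
Maximum = 17.

17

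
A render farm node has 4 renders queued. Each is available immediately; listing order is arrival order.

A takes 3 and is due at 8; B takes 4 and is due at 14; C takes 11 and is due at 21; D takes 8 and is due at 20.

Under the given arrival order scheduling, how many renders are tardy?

1

FIFO (arrival order): A B C D.
A: 0→3, due 8, tardiness 0
B: 3→7, due 14, tardiness 0
C: 7→18, due 21, tardiness 0
D: 18→26, due 20, tardiness 6
Late renders: 1.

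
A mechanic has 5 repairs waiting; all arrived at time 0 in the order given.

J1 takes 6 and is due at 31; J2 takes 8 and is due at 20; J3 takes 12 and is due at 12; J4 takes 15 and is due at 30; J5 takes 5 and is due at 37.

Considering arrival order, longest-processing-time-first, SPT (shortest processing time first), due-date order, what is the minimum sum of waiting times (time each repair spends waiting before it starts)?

FIFO (arrival order): J1 J2 J3 J4 J5.
J1: waits 0, runs 0→6
J2: waits 6, runs 6→14
J3: waits 14, runs 14→26
J4: waits 26, runs 26→41
J5: waits 41, runs 41→46
Sum = 0+6+14+26+41 = 87.
LPT (decreasing processing time): J4 J3 J2 J1 J5.
J4: waits 0, runs 0→15
J3: waits 15, runs 15→27
J2: waits 27, runs 27→35
J1: waits 35, runs 35→41
J5: waits 41, runs 41→46
Sum = 0+15+27+35+41 = 118.
SPT (increasing processing time): J5 J1 J2 J3 J4.
J5: waits 0, runs 0→5
J1: waits 5, runs 5→11
J2: waits 11, runs 11→19
J3: waits 19, runs 19→31
J4: waits 31, runs 31→46
Sum = 0+5+11+19+31 = 66.
EDD (increasing due date): J3 J2 J4 J1 J5.
J3: waits 0, runs 0→12
J2: waits 12, runs 12→20
J4: waits 20, runs 20→35
J1: waits 35, runs 35→41
J5: waits 41, runs 41→46
Sum = 0+12+20+35+41 = 108.
FIFO 87, LPT 118, SPT 66, EDD 108 → minimum 66.

66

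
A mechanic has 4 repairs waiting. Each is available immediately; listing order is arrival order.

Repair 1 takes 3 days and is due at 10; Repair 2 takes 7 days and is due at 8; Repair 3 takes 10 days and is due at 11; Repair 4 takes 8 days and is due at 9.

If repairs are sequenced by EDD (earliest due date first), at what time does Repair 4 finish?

EDD (increasing due date): Repair 2 Repair 4 Repair 1 Repair 3.
Repair 2: 0→7
Repair 4: 7→15

15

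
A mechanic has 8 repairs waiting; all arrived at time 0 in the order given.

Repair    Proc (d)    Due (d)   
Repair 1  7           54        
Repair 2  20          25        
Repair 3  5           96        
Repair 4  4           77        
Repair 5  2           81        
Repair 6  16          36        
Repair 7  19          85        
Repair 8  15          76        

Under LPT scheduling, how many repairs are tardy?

4

LPT (decreasing processing time): Repair 2 Repair 7 Repair 6 Repair 8 Repair 1 Repair 3 Repair 4 Repair 5.
Repair 2: 0→20, due 25, tardiness 0
Repair 7: 20→39, due 85, tardiness 0
Repair 6: 39→55, due 36, tardiness 19
Repair 8: 55→70, due 76, tardiness 0
Repair 1: 70→77, due 54, tardiness 23
Repair 3: 77→82, due 96, tardiness 0
Repair 4: 82→86, due 77, tardiness 9
Repair 5: 86→88, due 81, tardiness 7
Late repairs: 4.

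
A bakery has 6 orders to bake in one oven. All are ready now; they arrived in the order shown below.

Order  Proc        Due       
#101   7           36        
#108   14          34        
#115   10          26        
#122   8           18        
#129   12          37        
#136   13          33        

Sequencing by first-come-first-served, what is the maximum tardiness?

31

FIFO (arrival order): #101 #108 #115 #122 #129 #136.
#101: 0→7, due 36, tardiness 0
#108: 7→21, due 34, tardiness 0
#115: 21→31, due 26, tardiness 5
#122: 31→39, due 18, tardiness 21
#129: 39→51, due 37, tardiness 14
#136: 51→64, due 33, tardiness 31
Maximum = 31.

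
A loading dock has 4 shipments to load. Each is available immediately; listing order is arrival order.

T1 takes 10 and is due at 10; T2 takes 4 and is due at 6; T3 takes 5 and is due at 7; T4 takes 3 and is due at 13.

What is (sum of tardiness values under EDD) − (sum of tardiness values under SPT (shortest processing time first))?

EDD (increasing due date): T2 T3 T1 T4.
T2: 0→4, due 6, tardiness 0
T3: 4→9, due 7, tardiness 2
T1: 9→19, due 10, tardiness 9
T4: 19→22, due 13, tardiness 9
Sum = 0+2+9+9 = 20.
SPT (increasing processing time): T4 T2 T3 T1.
T4: 0→3, due 13, tardiness 0
T2: 3→7, due 6, tardiness 1
T3: 7→12, due 7, tardiness 5
T1: 12→22, due 10, tardiness 12
Sum = 0+1+5+12 = 18.
Difference = 20 − 18 = 2.

2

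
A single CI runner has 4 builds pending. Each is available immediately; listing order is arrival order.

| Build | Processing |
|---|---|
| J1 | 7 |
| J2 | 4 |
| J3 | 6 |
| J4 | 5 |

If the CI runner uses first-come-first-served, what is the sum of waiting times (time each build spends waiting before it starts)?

FIFO (arrival order): J1 J2 J3 J4.
J1: waits 0, runs 0→7
J2: waits 7, runs 7→11
J3: waits 11, runs 11→17
J4: waits 17, runs 17→22
Sum = 0+7+11+17 = 35.

35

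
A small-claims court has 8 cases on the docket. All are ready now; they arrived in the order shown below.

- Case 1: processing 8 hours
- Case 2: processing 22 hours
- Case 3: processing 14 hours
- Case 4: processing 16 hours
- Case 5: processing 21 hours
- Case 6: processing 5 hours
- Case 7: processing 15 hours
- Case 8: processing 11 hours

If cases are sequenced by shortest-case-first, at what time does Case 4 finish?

69

SPT (increasing processing time): Case 6 Case 1 Case 8 Case 3 Case 7 Case 4 Case 5 Case 2.
Case 6: 0→5
Case 1: 5→13
Case 8: 13→24
Case 3: 24→38
Case 7: 38→53
Case 4: 53→69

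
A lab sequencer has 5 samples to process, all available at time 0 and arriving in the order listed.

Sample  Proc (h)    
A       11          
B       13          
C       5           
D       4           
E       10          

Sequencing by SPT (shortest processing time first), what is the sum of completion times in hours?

SPT (increasing processing time): D C E A B.
D: 0→4
C: 4→9
E: 9→19
A: 19→30
B: 30→43
Sum = 4+9+19+30+43 = 105.

105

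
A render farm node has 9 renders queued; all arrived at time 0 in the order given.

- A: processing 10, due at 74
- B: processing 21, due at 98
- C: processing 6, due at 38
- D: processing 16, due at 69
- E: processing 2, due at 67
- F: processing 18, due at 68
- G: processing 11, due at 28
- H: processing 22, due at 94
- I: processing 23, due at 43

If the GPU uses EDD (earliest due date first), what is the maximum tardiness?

31

EDD (increasing due date): G C I E F D A H B.
G: 0→11, due 28, tardiness 0
C: 11→17, due 38, tardiness 0
I: 17→40, due 43, tardiness 0
E: 40→42, due 67, tardiness 0
F: 42→60, due 68, tardiness 0
D: 60→76, due 69, tardiness 7
A: 76→86, due 74, tardiness 12
H: 86→108, due 94, tardiness 14
B: 108→129, due 98, tardiness 31
Maximum = 31.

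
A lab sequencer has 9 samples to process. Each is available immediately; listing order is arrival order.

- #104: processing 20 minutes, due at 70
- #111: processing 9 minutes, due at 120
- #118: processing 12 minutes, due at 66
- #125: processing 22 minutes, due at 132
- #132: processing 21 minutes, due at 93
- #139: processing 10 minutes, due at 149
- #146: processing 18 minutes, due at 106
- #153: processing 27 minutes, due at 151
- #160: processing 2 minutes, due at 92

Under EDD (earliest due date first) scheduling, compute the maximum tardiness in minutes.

EDD (increasing due date): #118 #104 #160 #132 #146 #111 #125 #139 #153.
#118: 0→12, due 66, tardiness 0
#104: 12→32, due 70, tardiness 0
#160: 32→34, due 92, tardiness 0
#132: 34→55, due 93, tardiness 0
#146: 55→73, due 106, tardiness 0
#111: 73→82, due 120, tardiness 0
#125: 82→104, due 132, tardiness 0
#139: 104→114, due 149, tardiness 0
#153: 114→141, due 151, tardiness 0
Maximum = 0.

0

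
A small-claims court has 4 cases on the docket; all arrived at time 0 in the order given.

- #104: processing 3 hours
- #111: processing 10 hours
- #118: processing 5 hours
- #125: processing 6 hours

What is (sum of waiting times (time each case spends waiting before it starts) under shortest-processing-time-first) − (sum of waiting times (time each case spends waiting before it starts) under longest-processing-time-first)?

SPT (increasing processing time): #104 #118 #125 #111.
#104: waits 0, runs 0→3
#118: waits 3, runs 3→8
#125: waits 8, runs 8→14
#111: waits 14, runs 14→24
Sum = 0+3+8+14 = 25.
LPT (decreasing processing time): #111 #125 #118 #104.
#111: waits 0, runs 0→10
#125: waits 10, runs 10→16
#118: waits 16, runs 16→21
#104: waits 21, runs 21→24
Sum = 0+10+16+21 = 47.
Difference = 25 − 47 = -22.

-22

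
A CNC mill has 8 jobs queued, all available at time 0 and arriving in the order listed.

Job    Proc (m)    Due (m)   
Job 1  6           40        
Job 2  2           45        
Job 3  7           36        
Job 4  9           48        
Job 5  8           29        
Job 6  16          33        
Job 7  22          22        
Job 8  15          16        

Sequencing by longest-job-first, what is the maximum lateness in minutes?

43

LPT (decreasing processing time): Job 7 Job 6 Job 8 Job 4 Job 5 Job 3 Job 1 Job 2.
Job 7: 0→22, due 22, lateness 0
Job 6: 22→38, due 33, lateness 5
Job 8: 38→53, due 16, lateness 37
Job 4: 53→62, due 48, lateness 14
Job 5: 62→70, due 29, lateness 41
Job 3: 70→77, due 36, lateness 41
Job 1: 77→83, due 40, lateness 43
Job 2: 83→85, due 45, lateness 40
Maximum = 43.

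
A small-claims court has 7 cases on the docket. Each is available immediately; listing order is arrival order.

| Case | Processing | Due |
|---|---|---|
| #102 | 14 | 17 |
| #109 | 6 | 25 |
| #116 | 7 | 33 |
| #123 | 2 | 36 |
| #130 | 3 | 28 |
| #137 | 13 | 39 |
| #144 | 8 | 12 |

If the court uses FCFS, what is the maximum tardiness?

41

FIFO (arrival order): #102 #109 #116 #123 #130 #137 #144.
#102: 0→14, due 17, tardiness 0
#109: 14→20, due 25, tardiness 0
#116: 20→27, due 33, tardiness 0
#123: 27→29, due 36, tardiness 0
#130: 29→32, due 28, tardiness 4
#137: 32→45, due 39, tardiness 6
#144: 45→53, due 12, tardiness 41
Maximum = 41.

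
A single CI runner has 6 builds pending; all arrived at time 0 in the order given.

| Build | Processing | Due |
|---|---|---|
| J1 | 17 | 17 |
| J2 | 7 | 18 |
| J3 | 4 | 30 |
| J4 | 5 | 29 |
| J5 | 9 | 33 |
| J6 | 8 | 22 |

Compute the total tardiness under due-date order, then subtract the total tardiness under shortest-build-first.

EDD (increasing due date): J1 J2 J6 J4 J3 J5.
J1: 0→17, due 17, tardiness 0
J2: 17→24, due 18, tardiness 6
J6: 24→32, due 22, tardiness 10
J4: 32→37, due 29, tardiness 8
J3: 37→41, due 30, tardiness 11
J5: 41→50, due 33, tardiness 17
Sum = 0+6+10+8+11+17 = 52.
SPT (increasing processing time): J3 J4 J2 J6 J5 J1.
J3: 0→4, due 30, tardiness 0
J4: 4→9, due 29, tardiness 0
J2: 9→16, due 18, tardiness 0
J6: 16→24, due 22, tardiness 2
J5: 24→33, due 33, tardiness 0
J1: 33→50, due 17, tardiness 33
Sum = 0+0+0+2+0+33 = 35.
Difference = 52 − 35 = 17.

17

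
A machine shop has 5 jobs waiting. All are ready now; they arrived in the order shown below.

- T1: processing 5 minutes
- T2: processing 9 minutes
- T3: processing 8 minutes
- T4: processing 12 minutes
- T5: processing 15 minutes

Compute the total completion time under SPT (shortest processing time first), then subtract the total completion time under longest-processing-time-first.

-48

SPT (increasing processing time): T1 T3 T2 T4 T5.
T1: 0→5
T3: 5→13
T2: 13→22
T4: 22→34
T5: 34→49
Sum = 5+13+22+34+49 = 123.
LPT (decreasing processing time): T5 T4 T2 T3 T1.
T5: 0→15
T4: 15→27
T2: 27→36
T3: 36→44
T1: 44→49
Sum = 15+27+36+44+49 = 171.
Difference = 123 − 171 = -48.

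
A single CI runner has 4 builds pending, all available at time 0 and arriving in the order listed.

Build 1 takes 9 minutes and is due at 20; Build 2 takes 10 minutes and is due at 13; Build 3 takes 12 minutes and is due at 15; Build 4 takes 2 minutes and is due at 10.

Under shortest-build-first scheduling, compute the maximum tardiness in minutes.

SPT (increasing processing time): Build 4 Build 1 Build 2 Build 3.
Build 4: 0→2, due 10, tardiness 0
Build 1: 2→11, due 20, tardiness 0
Build 2: 11→21, due 13, tardiness 8
Build 3: 21→33, due 15, tardiness 18
Maximum = 18.

18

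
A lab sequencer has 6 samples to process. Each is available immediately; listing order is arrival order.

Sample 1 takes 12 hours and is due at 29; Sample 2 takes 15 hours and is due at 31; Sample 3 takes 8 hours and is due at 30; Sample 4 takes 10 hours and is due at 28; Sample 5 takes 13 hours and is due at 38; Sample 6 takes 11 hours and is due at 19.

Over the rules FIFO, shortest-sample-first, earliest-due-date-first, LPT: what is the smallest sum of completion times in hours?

219

FIFO (arrival order): Sample 1 Sample 2 Sample 3 Sample 4 Sample 5 Sample 6.
Sample 1: 0→12
Sample 2: 12→27
Sample 3: 27→35
Sample 4: 35→45
Sample 5: 45→58
Sample 6: 58→69
Sum = 12+27+35+45+58+69 = 246.
SPT (increasing processing time): Sample 3 Sample 4 Sample 6 Sample 1 Sample 5 Sample 2.
Sample 3: 0→8
Sample 4: 8→18
Sample 6: 18→29
Sample 1: 29→41
Sample 5: 41→54
Sample 2: 54→69
Sum = 8+18+29+41+54+69 = 219.
EDD (increasing due date): Sample 6 Sample 4 Sample 1 Sample 3 Sample 2 Sample 5.
Sample 6: 0→11
Sample 4: 11→21
Sample 1: 21→33
Sample 3: 33→41
Sample 2: 41→56
Sample 5: 56→69
Sum = 11+21+33+41+56+69 = 231.
LPT (decreasing processing time): Sample 2 Sample 5 Sample 1 Sample 6 Sample 4 Sample 3.
Sample 2: 0→15
Sample 5: 15→28
Sample 1: 28→40
Sample 6: 40→51
Sample 4: 51→61
Sample 3: 61→69
Sum = 15+28+40+51+61+69 = 264.
FIFO 246, SPT 219, EDD 231, LPT 264 → minimum 219.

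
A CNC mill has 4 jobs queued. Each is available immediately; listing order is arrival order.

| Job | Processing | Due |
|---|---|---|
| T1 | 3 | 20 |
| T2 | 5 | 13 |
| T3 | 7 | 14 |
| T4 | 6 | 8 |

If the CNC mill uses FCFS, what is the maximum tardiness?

13

FIFO (arrival order): T1 T2 T3 T4.
T1: 0→3, due 20, tardiness 0
T2: 3→8, due 13, tardiness 0
T3: 8→15, due 14, tardiness 1
T4: 15→21, due 8, tardiness 13
Maximum = 13.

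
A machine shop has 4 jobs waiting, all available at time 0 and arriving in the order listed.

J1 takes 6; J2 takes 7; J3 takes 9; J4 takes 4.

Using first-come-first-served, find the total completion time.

FIFO (arrival order): J1 J2 J3 J4.
J1: 0→6
J2: 6→13
J3: 13→22
J4: 22→26
Sum = 6+13+22+26 = 67.

67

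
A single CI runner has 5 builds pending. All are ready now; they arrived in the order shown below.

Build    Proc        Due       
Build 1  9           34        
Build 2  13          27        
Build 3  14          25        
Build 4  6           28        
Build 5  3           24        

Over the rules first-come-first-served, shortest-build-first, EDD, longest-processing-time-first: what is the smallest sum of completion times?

106

FIFO (arrival order): Build 1 Build 2 Build 3 Build 4 Build 5.
Build 1: 0→9
Build 2: 9→22
Build 3: 22→36
Build 4: 36→42
Build 5: 42→45
Sum = 9+22+36+42+45 = 154.
SPT (increasing processing time): Build 5 Build 4 Build 1 Build 2 Build 3.
Build 5: 0→3
Build 4: 3→9
Build 1: 9→18
Build 2: 18→31
Build 3: 31→45
Sum = 3+9+18+31+45 = 106.
EDD (increasing due date): Build 5 Build 3 Build 2 Build 4 Build 1.
Build 5: 0→3
Build 3: 3→17
Build 2: 17→30
Build 4: 30→36
Build 1: 36→45
Sum = 3+17+30+36+45 = 131.
LPT (decreasing processing time): Build 3 Build 2 Build 1 Build 4 Build 5.
Build 3: 0→14
Build 2: 14→27
Build 1: 27→36
Build 4: 36→42
Build 5: 42→45
Sum = 14+27+36+42+45 = 164.
FIFO 154, SPT 106, EDD 131, LPT 164 → minimum 106.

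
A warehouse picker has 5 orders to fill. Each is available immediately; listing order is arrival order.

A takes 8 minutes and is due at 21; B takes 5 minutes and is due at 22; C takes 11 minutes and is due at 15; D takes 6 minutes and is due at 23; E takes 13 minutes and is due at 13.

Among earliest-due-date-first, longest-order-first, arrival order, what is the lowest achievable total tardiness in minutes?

EDD (increasing due date): E C A B D.
E: 0→13, due 13, tardiness 0
C: 13→24, due 15, tardiness 9
A: 24→32, due 21, tardiness 11
B: 32→37, due 22, tardiness 15
D: 37→43, due 23, tardiness 20
Sum = 0+9+11+15+20 = 55.
LPT (decreasing processing time): E C A D B.
E: 0→13, due 13, tardiness 0
C: 13→24, due 15, tardiness 9
A: 24→32, due 21, tardiness 11
D: 32→38, due 23, tardiness 15
B: 38→43, due 22, tardiness 21
Sum = 0+9+11+15+21 = 56.
FIFO (arrival order): A B C D E.
A: 0→8, due 21, tardiness 0
B: 8→13, due 22, tardiness 0
C: 13→24, due 15, tardiness 9
D: 24→30, due 23, tardiness 7
E: 30→43, due 13, tardiness 30
Sum = 0+0+9+7+30 = 46.
EDD 55, LPT 56, FIFO 46 → minimum 46.

46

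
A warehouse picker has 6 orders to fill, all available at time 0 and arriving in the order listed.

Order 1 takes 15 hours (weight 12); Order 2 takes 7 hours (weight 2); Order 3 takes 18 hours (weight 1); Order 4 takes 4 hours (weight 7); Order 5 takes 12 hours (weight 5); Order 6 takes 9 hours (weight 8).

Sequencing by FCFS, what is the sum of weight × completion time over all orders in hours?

FIFO (arrival order): Order 1 Order 2 Order 3 Order 4 Order 5 Order 6.
Order 1: finishes 15, weight 12, w·C = 180
Order 2: finishes 22, weight 2, w·C = 44
Order 3: finishes 40, weight 1, w·C = 40
Order 4: finishes 44, weight 7, w·C = 308
Order 5: finishes 56, weight 5, w·C = 280
Order 6: finishes 65, weight 8, w·C = 520
Sum = 180+44+40+308+280+520 = 1372.

1372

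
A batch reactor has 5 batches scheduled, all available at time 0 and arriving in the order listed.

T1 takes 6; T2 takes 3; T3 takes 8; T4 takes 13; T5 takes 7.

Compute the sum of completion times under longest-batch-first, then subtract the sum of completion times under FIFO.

34

LPT (decreasing processing time): T4 T3 T5 T1 T2.
T4: 0→13
T3: 13→21
T5: 21→28
T1: 28→34
T2: 34→37
Sum = 13+21+28+34+37 = 133.
FIFO (arrival order): T1 T2 T3 T4 T5.
T1: 0→6
T2: 6→9
T3: 9→17
T4: 17→30
T5: 30→37
Sum = 6+9+17+30+37 = 99.
Difference = 133 − 99 = 34.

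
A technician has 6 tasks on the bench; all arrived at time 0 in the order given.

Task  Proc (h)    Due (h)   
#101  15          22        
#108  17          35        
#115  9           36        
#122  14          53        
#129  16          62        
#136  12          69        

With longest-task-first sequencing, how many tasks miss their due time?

4

LPT (decreasing processing time): #108 #129 #101 #122 #136 #115.
#108: 0→17, due 35, tardiness 0
#129: 17→33, due 62, tardiness 0
#101: 33→48, due 22, tardiness 26
#122: 48→62, due 53, tardiness 9
#136: 62→74, due 69, tardiness 5
#115: 74→83, due 36, tardiness 47
Late tasks: 4.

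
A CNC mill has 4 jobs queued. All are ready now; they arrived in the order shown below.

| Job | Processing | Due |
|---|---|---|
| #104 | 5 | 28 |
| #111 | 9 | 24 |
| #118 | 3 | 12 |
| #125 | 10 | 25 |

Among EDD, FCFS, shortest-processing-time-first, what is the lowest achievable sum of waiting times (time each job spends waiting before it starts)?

EDD (increasing due date): #118 #111 #125 #104.
#118: waits 0, runs 0→3
#111: waits 3, runs 3→12
#125: waits 12, runs 12→22
#104: waits 22, runs 22→27
Sum = 0+3+12+22 = 37.
FIFO (arrival order): #104 #111 #118 #125.
#104: waits 0, runs 0→5
#111: waits 5, runs 5→14
#118: waits 14, runs 14→17
#125: waits 17, runs 17→27
Sum = 0+5+14+17 = 36.
SPT (increasing processing time): #118 #104 #111 #125.
#118: waits 0, runs 0→3
#104: waits 3, runs 3→8
#111: waits 8, runs 8→17
#125: waits 17, runs 17→27
Sum = 0+3+8+17 = 28.
EDD 37, FIFO 36, SPT 28 → minimum 28.

28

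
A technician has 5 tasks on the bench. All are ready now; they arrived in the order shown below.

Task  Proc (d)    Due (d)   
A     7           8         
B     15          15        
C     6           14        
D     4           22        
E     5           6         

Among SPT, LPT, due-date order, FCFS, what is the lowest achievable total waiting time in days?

SPT (increasing processing time): D E C A B.
D: waits 0, runs 0→4
E: waits 4, runs 4→9
C: waits 9, runs 9→15
A: waits 15, runs 15→22
B: waits 22, runs 22→37
Sum = 0+4+9+15+22 = 50.
LPT (decreasing processing time): B A C E D.
B: waits 0, runs 0→15
A: waits 15, runs 15→22
C: waits 22, runs 22→28
E: waits 28, runs 28→33
D: waits 33, runs 33→37
Sum = 0+15+22+28+33 = 98.
EDD (increasing due date): E A C B D.
E: waits 0, runs 0→5
A: waits 5, runs 5→12
C: waits 12, runs 12→18
B: waits 18, runs 18→33
D: waits 33, runs 33→37
Sum = 0+5+12+18+33 = 68.
FIFO (arrival order): A B C D E.
A: waits 0, runs 0→7
B: waits 7, runs 7→22
C: waits 22, runs 22→28
D: waits 28, runs 28→32
E: waits 32, runs 32→37
Sum = 0+7+22+28+32 = 89.
SPT 50, LPT 98, EDD 68, FIFO 89 → minimum 50.

50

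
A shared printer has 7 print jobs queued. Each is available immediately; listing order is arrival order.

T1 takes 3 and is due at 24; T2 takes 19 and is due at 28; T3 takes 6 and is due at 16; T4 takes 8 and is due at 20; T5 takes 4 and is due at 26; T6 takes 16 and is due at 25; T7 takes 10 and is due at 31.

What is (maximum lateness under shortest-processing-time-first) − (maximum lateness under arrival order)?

SPT (increasing processing time): T1 T5 T3 T4 T7 T6 T2.
T1: 0→3, due 24, lateness -21
T5: 3→7, due 26, lateness -19
T3: 7→13, due 16, lateness -3
T4: 13→21, due 20, lateness 1
T7: 21→31, due 31, lateness 0
T6: 31→47, due 25, lateness 22
T2: 47→66, due 28, lateness 38
Maximum = 38.
FIFO (arrival order): T1 T2 T3 T4 T5 T6 T7.
T1: 0→3, due 24, lateness -21
T2: 3→22, due 28, lateness -6
T3: 22→28, due 16, lateness 12
T4: 28→36, due 20, lateness 16
T5: 36→40, due 26, lateness 14
T6: 40→56, due 25, lateness 31
T7: 56→66, due 31, lateness 35
Maximum = 35.
Difference = 38 − 35 = 3.

3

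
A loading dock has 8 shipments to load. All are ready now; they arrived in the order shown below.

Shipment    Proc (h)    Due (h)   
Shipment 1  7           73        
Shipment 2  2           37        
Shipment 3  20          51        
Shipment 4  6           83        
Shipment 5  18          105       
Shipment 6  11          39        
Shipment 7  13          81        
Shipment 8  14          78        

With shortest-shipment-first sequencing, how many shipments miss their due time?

1

SPT (increasing processing time): Shipment 2 Shipment 4 Shipment 1 Shipment 6 Shipment 7 Shipment 8 Shipment 5 Shipment 3.
Shipment 2: 0→2, due 37, tardiness 0
Shipment 4: 2→8, due 83, tardiness 0
Shipment 1: 8→15, due 73, tardiness 0
Shipment 6: 15→26, due 39, tardiness 0
Shipment 7: 26→39, due 81, tardiness 0
Shipment 8: 39→53, due 78, tardiness 0
Shipment 5: 53→71, due 105, tardiness 0
Shipment 3: 71→91, due 51, tardiness 40
Late shipments: 1.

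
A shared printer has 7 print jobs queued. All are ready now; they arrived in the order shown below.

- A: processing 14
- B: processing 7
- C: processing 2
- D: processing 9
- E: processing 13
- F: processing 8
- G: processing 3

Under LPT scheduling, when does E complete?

LPT (decreasing processing time): A E D F B G C.
A: 0→14
E: 14→27

27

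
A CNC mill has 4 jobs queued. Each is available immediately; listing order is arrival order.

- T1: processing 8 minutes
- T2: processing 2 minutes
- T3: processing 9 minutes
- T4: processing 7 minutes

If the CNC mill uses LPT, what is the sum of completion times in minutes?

LPT (decreasing processing time): T3 T1 T4 T2.
T3: 0→9
T1: 9→17
T4: 17→24
T2: 24→26
Sum = 9+17+24+26 = 76.

76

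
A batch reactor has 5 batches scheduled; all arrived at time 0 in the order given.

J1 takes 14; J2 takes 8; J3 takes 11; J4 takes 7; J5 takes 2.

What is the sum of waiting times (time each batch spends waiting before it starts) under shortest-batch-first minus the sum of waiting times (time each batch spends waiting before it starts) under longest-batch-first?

-56

SPT (increasing processing time): J5 J4 J2 J3 J1.
J5: waits 0, runs 0→2
J4: waits 2, runs 2→9
J2: waits 9, runs 9→17
J3: waits 17, runs 17→28
J1: waits 28, runs 28→42
Sum = 0+2+9+17+28 = 56.
LPT (decreasing processing time): J1 J3 J2 J4 J5.
J1: waits 0, runs 0→14
J3: waits 14, runs 14→25
J2: waits 25, runs 25→33
J4: waits 33, runs 33→40
J5: waits 40, runs 40→42
Sum = 0+14+25+33+40 = 112.
Difference = 56 − 112 = -56.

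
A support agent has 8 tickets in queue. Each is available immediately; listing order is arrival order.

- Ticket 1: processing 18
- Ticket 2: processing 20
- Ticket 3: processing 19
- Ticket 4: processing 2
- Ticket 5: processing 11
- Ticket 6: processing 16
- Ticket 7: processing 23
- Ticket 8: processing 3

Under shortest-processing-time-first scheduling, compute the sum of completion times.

SPT (increasing processing time): Ticket 4 Ticket 8 Ticket 5 Ticket 6 Ticket 1 Ticket 3 Ticket 2 Ticket 7.
Ticket 4: 0→2
Ticket 8: 2→5
Ticket 5: 5→16
Ticket 6: 16→32
Ticket 1: 32→50
Ticket 3: 50→69
Ticket 2: 69→89
Ticket 7: 89→112
Sum = 2+5+16+32+50+69+89+112 = 375.

375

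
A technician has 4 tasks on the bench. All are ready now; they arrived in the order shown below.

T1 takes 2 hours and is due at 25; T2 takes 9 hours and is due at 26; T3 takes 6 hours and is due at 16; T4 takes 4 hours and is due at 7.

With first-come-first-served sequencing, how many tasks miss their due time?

2

FIFO (arrival order): T1 T2 T3 T4.
T1: 0→2, due 25, tardiness 0
T2: 2→11, due 26, tardiness 0
T3: 11→17, due 16, tardiness 1
T4: 17→21, due 7, tardiness 14
Late tasks: 2.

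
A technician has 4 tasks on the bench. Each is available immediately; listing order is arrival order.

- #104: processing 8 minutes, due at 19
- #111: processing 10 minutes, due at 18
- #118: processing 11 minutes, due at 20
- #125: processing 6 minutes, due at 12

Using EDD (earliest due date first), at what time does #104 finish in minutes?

24

EDD (increasing due date): #125 #111 #104 #118.
#125: 0→6
#111: 6→16
#104: 16→24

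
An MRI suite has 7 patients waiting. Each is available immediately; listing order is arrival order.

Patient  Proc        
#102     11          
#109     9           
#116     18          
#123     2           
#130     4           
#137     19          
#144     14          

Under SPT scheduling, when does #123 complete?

SPT (increasing processing time): #123 #130 #109 #102 #144 #116 #137.
#123: 0→2

2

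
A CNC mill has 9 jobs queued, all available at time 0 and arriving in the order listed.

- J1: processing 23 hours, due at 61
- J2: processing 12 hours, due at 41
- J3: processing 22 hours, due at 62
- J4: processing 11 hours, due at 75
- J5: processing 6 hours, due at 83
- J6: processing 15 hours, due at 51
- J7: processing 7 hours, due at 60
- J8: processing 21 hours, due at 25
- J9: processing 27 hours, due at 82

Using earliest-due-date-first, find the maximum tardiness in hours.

EDD (increasing due date): J8 J2 J6 J7 J1 J3 J4 J9 J5.
J8: 0→21, due 25, tardiness 0
J2: 21→33, due 41, tardiness 0
J6: 33→48, due 51, tardiness 0
J7: 48→55, due 60, tardiness 0
J1: 55→78, due 61, tardiness 17
J3: 78→100, due 62, tardiness 38
J4: 100→111, due 75, tardiness 36
J9: 111→138, due 82, tardiness 56
J5: 138→144, due 83, tardiness 61
Maximum = 61.

61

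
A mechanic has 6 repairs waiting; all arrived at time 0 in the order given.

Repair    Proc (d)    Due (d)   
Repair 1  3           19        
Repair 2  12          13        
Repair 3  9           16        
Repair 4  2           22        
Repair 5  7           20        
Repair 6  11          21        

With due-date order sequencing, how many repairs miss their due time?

5

EDD (increasing due date): Repair 2 Repair 3 Repair 1 Repair 5 Repair 6 Repair 4.
Repair 2: 0→12, due 13, tardiness 0
Repair 3: 12→21, due 16, tardiness 5
Repair 1: 21→24, due 19, tardiness 5
Repair 5: 24→31, due 20, tardiness 11
Repair 6: 31→42, due 21, tardiness 21
Repair 4: 42→44, due 22, tardiness 22
Late repairs: 5.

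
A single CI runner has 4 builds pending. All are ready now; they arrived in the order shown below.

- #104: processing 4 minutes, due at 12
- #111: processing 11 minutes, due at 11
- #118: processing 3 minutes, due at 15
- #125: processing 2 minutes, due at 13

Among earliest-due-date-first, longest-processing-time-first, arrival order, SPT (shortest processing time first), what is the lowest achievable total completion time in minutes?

36

EDD (increasing due date): #111 #104 #125 #118.
#111: 0→11
#104: 11→15
#125: 15→17
#118: 17→20
Sum = 11+15+17+20 = 63.
LPT (decreasing processing time): #111 #104 #118 #125.
#111: 0→11
#104: 11→15
#118: 15→18
#125: 18→20
Sum = 11+15+18+20 = 64.
FIFO (arrival order): #104 #111 #118 #125.
#104: 0→4
#111: 4→15
#118: 15→18
#125: 18→20
Sum = 4+15+18+20 = 57.
SPT (increasing processing time): #125 #118 #104 #111.
#125: 0→2
#118: 2→5
#104: 5→9
#111: 9→20
Sum = 2+5+9+20 = 36.
EDD 63, LPT 64, FIFO 57, SPT 36 → minimum 36.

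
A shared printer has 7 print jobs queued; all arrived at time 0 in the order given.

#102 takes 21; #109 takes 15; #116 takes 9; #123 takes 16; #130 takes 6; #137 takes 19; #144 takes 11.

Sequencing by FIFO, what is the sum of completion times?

413

FIFO (arrival order): #102 #109 #116 #123 #130 #137 #144.
#102: 0→21
#109: 21→36
#116: 36→45
#123: 45→61
#130: 61→67
#137: 67→86
#144: 86→97
Sum = 21+36+45+61+67+86+97 = 413.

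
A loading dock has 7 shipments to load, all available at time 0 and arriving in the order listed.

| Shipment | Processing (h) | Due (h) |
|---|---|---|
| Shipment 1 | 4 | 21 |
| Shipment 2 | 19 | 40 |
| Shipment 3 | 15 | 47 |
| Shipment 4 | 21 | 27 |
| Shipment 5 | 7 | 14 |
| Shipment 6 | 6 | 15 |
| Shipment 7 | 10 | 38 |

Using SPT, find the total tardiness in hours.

79

SPT (increasing processing time): Shipment 1 Shipment 6 Shipment 5 Shipment 7 Shipment 3 Shipment 2 Shipment 4.
Shipment 1: 0→4, due 21, tardiness 0
Shipment 6: 4→10, due 15, tardiness 0
Shipment 5: 10→17, due 14, tardiness 3
Shipment 7: 17→27, due 38, tardiness 0
Shipment 3: 27→42, due 47, tardiness 0
Shipment 2: 42→61, due 40, tardiness 21
Shipment 4: 61→82, due 27, tardiness 55
Sum = 0+0+3+0+0+21+55 = 79.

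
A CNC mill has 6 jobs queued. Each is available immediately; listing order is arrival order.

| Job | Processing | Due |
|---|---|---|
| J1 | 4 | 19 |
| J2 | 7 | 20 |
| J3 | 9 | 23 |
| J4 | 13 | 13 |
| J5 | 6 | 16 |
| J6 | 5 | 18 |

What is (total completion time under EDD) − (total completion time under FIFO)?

12

EDD (increasing due date): J4 J5 J6 J1 J2 J3.
J4: 0→13
J5: 13→19
J6: 19→24
J1: 24→28
J2: 28→35
J3: 35→44
Sum = 13+19+24+28+35+44 = 163.
FIFO (arrival order): J1 J2 J3 J4 J5 J6.
J1: 0→4
J2: 4→11
J3: 11→20
J4: 20→33
J5: 33→39
J6: 39→44
Sum = 4+11+20+33+39+44 = 151.
Difference = 163 − 151 = 12.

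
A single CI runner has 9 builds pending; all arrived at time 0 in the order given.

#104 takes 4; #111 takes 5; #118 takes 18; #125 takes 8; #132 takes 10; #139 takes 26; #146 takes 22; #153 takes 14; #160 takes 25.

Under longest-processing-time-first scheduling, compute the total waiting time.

712

LPT (decreasing processing time): #139 #160 #146 #118 #153 #132 #125 #111 #104.
#139: waits 0, runs 0→26
#160: waits 26, runs 26→51
#146: waits 51, runs 51→73
#118: waits 73, runs 73→91
#153: waits 91, runs 91→105
#132: waits 105, runs 105→115
#125: waits 115, runs 115→123
#111: waits 123, runs 123→128
#104: waits 128, runs 128→132
Sum = 0+26+51+73+91+105+115+123+128 = 712.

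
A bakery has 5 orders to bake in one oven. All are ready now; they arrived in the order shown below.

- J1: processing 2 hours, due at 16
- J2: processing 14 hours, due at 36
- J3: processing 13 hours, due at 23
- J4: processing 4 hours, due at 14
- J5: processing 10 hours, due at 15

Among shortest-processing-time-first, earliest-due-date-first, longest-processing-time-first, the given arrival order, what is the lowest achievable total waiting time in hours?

SPT (increasing processing time): J1 J4 J5 J3 J2.
J1: waits 0, runs 0→2
J4: waits 2, runs 2→6
J5: waits 6, runs 6→16
J3: waits 16, runs 16→29
J2: waits 29, runs 29→43
Sum = 0+2+6+16+29 = 53.
EDD (increasing due date): J4 J5 J1 J3 J2.
J4: waits 0, runs 0→4
J5: waits 4, runs 4→14
J1: waits 14, runs 14→16
J3: waits 16, runs 16→29
J2: waits 29, runs 29→43
Sum = 0+4+14+16+29 = 63.
LPT (decreasing processing time): J2 J3 J5 J4 J1.
J2: waits 0, runs 0→14
J3: waits 14, runs 14→27
J5: waits 27, runs 27→37
J4: waits 37, runs 37→41
J1: waits 41, runs 41→43
Sum = 0+14+27+37+41 = 119.
FIFO (arrival order): J1 J2 J3 J4 J5.
J1: waits 0, runs 0→2
J2: waits 2, runs 2→16
J3: waits 16, runs 16→29
J4: waits 29, runs 29→33
J5: waits 33, runs 33→43
Sum = 0+2+16+29+33 = 80.
SPT 53, EDD 63, LPT 119, FIFO 80 → minimum 53.

53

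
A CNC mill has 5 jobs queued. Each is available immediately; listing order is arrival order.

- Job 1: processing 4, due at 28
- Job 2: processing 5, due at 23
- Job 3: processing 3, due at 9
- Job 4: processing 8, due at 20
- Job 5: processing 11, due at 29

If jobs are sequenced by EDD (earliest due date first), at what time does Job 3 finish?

3

EDD (increasing due date): Job 3 Job 4 Job 2 Job 1 Job 5.
Job 3: 0→3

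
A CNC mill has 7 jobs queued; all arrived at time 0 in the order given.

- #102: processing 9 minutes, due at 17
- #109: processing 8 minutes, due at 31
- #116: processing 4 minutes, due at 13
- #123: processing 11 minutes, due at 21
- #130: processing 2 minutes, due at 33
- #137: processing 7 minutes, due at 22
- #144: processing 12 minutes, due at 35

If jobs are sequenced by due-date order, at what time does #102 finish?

EDD (increasing due date): #116 #102 #123 #137 #109 #130 #144.
#116: 0→4
#102: 4→13

13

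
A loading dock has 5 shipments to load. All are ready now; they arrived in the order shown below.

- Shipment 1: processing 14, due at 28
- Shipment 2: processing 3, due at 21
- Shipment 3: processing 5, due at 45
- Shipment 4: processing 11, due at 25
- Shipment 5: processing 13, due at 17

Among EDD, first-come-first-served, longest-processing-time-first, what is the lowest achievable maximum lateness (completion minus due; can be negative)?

EDD (increasing due date): Shipment 5 Shipment 2 Shipment 4 Shipment 1 Shipment 3.
Shipment 5: 0→13, due 17, lateness -4
Shipment 2: 13→16, due 21, lateness -5
Shipment 4: 16→27, due 25, lateness 2
Shipment 1: 27→41, due 28, lateness 13
Shipment 3: 41→46, due 45, lateness 1
Maximum = 13.
FIFO (arrival order): Shipment 1 Shipment 2 Shipment 3 Shipment 4 Shipment 5.
Shipment 1: 0→14, due 28, lateness -14
Shipment 2: 14→17, due 21, lateness -4
Shipment 3: 17→22, due 45, lateness -23
Shipment 4: 22→33, due 25, lateness 8
Shipment 5: 33→46, due 17, lateness 29
Maximum = 29.
LPT (decreasing processing time): Shipment 1 Shipment 5 Shipment 4 Shipment 3 Shipment 2.
Shipment 1: 0→14, due 28, lateness -14
Shipment 5: 14→27, due 17, lateness 10
Shipment 4: 27→38, due 25, lateness 13
Shipment 3: 38→43, due 45, lateness -2
Shipment 2: 43→46, due 21, lateness 25
Maximum = 25.
EDD 13, FIFO 29, LPT 25 → minimum 13.

13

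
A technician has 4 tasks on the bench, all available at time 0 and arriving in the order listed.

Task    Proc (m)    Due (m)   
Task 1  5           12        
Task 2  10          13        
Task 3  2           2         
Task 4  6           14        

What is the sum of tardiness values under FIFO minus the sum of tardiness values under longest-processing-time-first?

FIFO (arrival order): Task 1 Task 2 Task 3 Task 4.
Task 1: 0→5, due 12, tardiness 0
Task 2: 5→15, due 13, tardiness 2
Task 3: 15→17, due 2, tardiness 15
Task 4: 17→23, due 14, tardiness 9
Sum = 0+2+15+9 = 26.
LPT (decreasing processing time): Task 2 Task 4 Task 1 Task 3.
Task 2: 0→10, due 13, tardiness 0
Task 4: 10→16, due 14, tardiness 2
Task 1: 16→21, due 12, tardiness 9
Task 3: 21→23, due 2, tardiness 21
Sum = 0+2+9+21 = 32.
Difference = 26 − 32 = -6.

-6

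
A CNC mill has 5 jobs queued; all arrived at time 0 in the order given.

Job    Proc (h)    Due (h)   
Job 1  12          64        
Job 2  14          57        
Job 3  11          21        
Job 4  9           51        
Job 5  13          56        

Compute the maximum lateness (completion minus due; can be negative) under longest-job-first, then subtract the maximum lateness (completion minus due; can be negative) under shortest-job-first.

LPT (decreasing processing time): Job 2 Job 5 Job 1 Job 3 Job 4.
Job 2: 0→14, due 57, lateness -43
Job 5: 14→27, due 56, lateness -29
Job 1: 27→39, due 64, lateness -25
Job 3: 39→50, due 21, lateness 29
Job 4: 50→59, due 51, lateness 8
Maximum = 29.
SPT (increasing processing time): Job 4 Job 3 Job 1 Job 5 Job 2.
Job 4: 0→9, due 51, lateness -42
Job 3: 9→20, due 21, lateness -1
Job 1: 20→32, due 64, lateness -32
Job 5: 32→45, due 56, lateness -11
Job 2: 45→59, due 57, lateness 2
Maximum = 2.
Difference = 29 − 2 = 27.

27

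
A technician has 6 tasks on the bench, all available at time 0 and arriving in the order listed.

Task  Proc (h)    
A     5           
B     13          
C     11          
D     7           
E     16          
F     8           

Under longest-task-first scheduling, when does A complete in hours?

LPT (decreasing processing time): E B C F D A.
E: 0→16
B: 16→29
C: 29→40
F: 40→48
D: 48→55
A: 55→60

60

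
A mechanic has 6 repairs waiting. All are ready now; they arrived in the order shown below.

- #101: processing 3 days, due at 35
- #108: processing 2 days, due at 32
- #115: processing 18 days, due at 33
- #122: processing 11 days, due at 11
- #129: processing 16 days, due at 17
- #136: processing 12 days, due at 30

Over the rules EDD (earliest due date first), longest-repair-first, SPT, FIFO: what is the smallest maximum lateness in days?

EDD (increasing due date): #122 #129 #136 #108 #115 #101.
#122: 0→11, due 11, lateness 0
#129: 11→27, due 17, lateness 10
#136: 27→39, due 30, lateness 9
#108: 39→41, due 32, lateness 9
#115: 41→59, due 33, lateness 26
#101: 59→62, due 35, lateness 27
Maximum = 27.
LPT (decreasing processing time): #115 #129 #136 #122 #101 #108.
#115: 0→18, due 33, lateness -15
#129: 18→34, due 17, lateness 17
#136: 34→46, due 30, lateness 16
#122: 46→57, due 11, lateness 46
#101: 57→60, due 35, lateness 25
#108: 60→62, due 32, lateness 30
Maximum = 46.
SPT (increasing processing time): #108 #101 #122 #136 #129 #115.
#108: 0→2, due 32, lateness -30
#101: 2→5, due 35, lateness -30
#122: 5→16, due 11, lateness 5
#136: 16→28, due 30, lateness -2
#129: 28→44, due 17, lateness 27
#115: 44→62, due 33, lateness 29
Maximum = 29.
FIFO (arrival order): #101 #108 #115 #122 #129 #136.
#101: 0→3, due 35, lateness -32
#108: 3→5, due 32, lateness -27
#115: 5→23, due 33, lateness -10
#122: 23→34, due 11, lateness 23
#129: 34→50, due 17, lateness 33
#136: 50→62, due 30, lateness 32
Maximum = 33.
EDD 27, LPT 46, SPT 29, FIFO 33 → minimum 27.

27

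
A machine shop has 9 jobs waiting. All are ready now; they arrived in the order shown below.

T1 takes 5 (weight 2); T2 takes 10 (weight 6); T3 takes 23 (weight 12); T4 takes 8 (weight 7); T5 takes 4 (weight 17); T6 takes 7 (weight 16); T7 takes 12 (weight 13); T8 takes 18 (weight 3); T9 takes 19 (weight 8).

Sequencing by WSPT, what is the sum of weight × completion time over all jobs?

WSPT (decreasing weight/processing-time ratio): T5 T6 T7 T4 T2 T3 T9 T1 T8.
T5: finishes 4, weight 17, w·C = 68
T6: finishes 11, weight 16, w·C = 176
T7: finishes 23, weight 13, w·C = 299
T4: finishes 31, weight 7, w·C = 217
T2: finishes 41, weight 6, w·C = 246
T3: finishes 64, weight 12, w·C = 768
T9: finishes 83, weight 8, w·C = 664
T1: finishes 88, weight 2, w·C = 176
T8: finishes 106, weight 3, w·C = 318
Sum = 68+176+299+217+246+768+664+176+318 = 2932.

2932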